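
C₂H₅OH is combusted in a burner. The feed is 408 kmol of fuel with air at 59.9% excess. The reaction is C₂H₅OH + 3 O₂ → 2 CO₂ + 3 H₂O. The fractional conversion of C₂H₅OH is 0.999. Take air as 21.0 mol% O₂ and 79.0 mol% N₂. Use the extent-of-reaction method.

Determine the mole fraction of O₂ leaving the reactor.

Stoichiometric O₂ = 3 × 408 = 1224 kmol; O₂ fed = 1224 × 1.599 = 1957 kmol.
N₂ fed = 1957 × 79/21 = 7363 kmol.
Fuel reacted = 0.999 × 408 → ξ = 407.6 kmol.
Outlet (n = n₀ + ν ξ):
  C₂H₅OH: 408 − 1(407.6) = 0.408
  O₂: 1957 − 3(407.6) = 734.4
  N₂: 7363 (inert)
  CO₂: 0 + 2(407.6) = 815.2
  H₂O: 0 + 3(407.6) = 1223
Total out = 10140 kmol; y_O₂ = 734.4 / 10140 = 0.07246.

0.0725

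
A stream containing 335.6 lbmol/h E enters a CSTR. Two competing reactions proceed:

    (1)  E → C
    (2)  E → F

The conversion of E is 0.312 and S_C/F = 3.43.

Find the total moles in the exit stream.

336 lbmol/h

Conversion of E: E consumed = 0.312 × 335.6 = 104.7 lbmol/h = 1ξ₁ + 1ξ₂.
Selectivity: 1ξ₁ / (1ξ₂) = 3.43 → ξ₁ = 3.43 ξ₂.
Substitute: (1·3.43 + 1) ξ₂ = 104.7 → ξ₂ = 23.64 lbmol/h, ξ₁ = 81.07 lbmol/h.
Outlet amounts (n = n₀ + Σ ν·ξ):
  E: 335.6 − 1(81.07) − 1(23.64) = 230.9
  C: 0 + 1(81.07) = 81.07
  F: 0 + 1(23.64) = 23.64
Total out = 230.9 + 81.07 + 23.64 = 335.6 lbmol/h.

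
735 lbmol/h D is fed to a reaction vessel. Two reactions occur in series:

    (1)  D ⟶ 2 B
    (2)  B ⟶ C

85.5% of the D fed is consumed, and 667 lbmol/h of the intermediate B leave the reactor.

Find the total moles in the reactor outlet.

1360 lbmol/h

Conversion of D: D consumed = 1ξ₁ = 0.855 × 735 → ξ₁ = 628.4 lbmol/h.
B balance: n_B = 0 + 2ξ₁ − 1ξ₂ = 667 → ξ₂ = (2·628.4 − 667)/1 = 589.8 lbmol/h.
Outlet amounts (n = n₀ + Σ ν·ξ):
  D: 735 − 1(628.4) = 106.6
  B: 0 + 2(628.4) − 1(589.8) = 667
  C: 0 + 1(589.8) = 589.8
Total out = 106.6 + 667 + 589.8 = 1363 lbmol/h.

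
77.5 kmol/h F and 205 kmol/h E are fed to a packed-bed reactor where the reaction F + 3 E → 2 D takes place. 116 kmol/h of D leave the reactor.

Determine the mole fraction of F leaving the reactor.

0.117

For D: n = n₀ + 2ξ → 116 = 0 + 2ξ, giving ξ = 58 kmol/h.
Outlet amounts (n = n₀ + ν ξ):
  F: 77.5 − 1(58) = 19.5
  E: 205 − 3(58) = 31
  D: 0 + 2(58) = 116
Total out = 166.5 kmol/h; y_F = 19.5 / 166.5 = 0.1171.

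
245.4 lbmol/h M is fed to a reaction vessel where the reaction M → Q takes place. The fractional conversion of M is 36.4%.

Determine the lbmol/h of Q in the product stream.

89.3 lbmol/h

M reacted = 0.364 × 245.4 = 89.33 lbmol/h; ν_M = −1, so ξ = 89.33/1 = 89.33 lbmol/h.
Outlet amounts (n = n₀ + ν ξ):
  M: 245.4 − 1(89.33) = 156.1
  Q: 0 + 1(89.33) = 89.33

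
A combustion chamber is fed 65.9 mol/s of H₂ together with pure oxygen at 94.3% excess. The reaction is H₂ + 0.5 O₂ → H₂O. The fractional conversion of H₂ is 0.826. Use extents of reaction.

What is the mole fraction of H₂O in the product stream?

0.53

Stoichiometric O₂ = 0.5 × 65.9 = 32.95 mol/s; O₂ fed = 32.95 × 1.943 = 64.02 mol/s.
Fuel reacted = 0.826 × 65.9 → ξ = 54.43 mol/s.
Outlet (n = n₀ + ν ξ):
  H₂: 65.9 − 1(54.43) = 11.47
  O₂: 64.02 − 0.5(54.43) = 36.81
  H₂O: 0 + 1(54.43) = 54.43
Total out = 102.7 mol/s; y_H₂O = 54.43 / 102.7 = 0.53.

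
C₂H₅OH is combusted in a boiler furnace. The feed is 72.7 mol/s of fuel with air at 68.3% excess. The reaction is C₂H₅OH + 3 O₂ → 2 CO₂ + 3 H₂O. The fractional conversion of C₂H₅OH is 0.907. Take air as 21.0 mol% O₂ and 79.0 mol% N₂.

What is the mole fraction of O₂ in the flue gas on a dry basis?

Stoichiometric O₂ = 3 × 72.7 = 218.1 mol/s; O₂ fed = 218.1 × 1.683 = 367.1 mol/s.
N₂ fed = 367.1 × 79/21 = 1381 mol/s.
Fuel reacted = 0.907 × 72.7 → ξ = 65.94 mol/s.
Outlet (n = n₀ + ν ξ):
  C₂H₅OH: 72.7 − 1(65.94) = 6.761
  O₂: 367.1 − 3(65.94) = 169.2
  N₂: 1381 (inert)
  CO₂: 0 + 2(65.94) = 131.9
  H₂O: 0 + 3(65.94) = 197.8
Dry total = 1689 mol/s; y_O₂ (dry) = 169.2 / 1689 = 0.1002.

0.1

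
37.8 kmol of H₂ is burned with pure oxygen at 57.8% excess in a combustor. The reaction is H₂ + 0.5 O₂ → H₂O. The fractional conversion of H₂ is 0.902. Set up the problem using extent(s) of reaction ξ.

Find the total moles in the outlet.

Stoichiometric O₂ = 0.5 × 37.8 = 18.9 kmol; O₂ fed = 18.9 × 1.578 = 29.82 kmol.
Fuel reacted = 0.902 × 37.8 → ξ = 34.1 kmol.
Outlet (n = n₀ + ν ξ):
  H₂: 37.8 − 1(34.1) = 3.704
  O₂: 29.82 − 0.5(34.1) = 12.78
  H₂O: 0 + 1(34.1) = 34.1
Total out = 3.704 + 12.78 + 34.1 = 50.58 kmol.

50.6 kmol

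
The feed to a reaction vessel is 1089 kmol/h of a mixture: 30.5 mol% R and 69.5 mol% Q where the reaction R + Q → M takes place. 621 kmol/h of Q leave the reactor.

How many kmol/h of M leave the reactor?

For Q: n = n₀ − 1ξ → 621 = 756.9 − 1ξ, giving ξ = 135.9 kmol/h.
Outlet amounts (n = n₀ + ν ξ):
  R: 332.1 − 1(135.9) = 196.3
  Q: 756.9 − 1(135.9) = 621
  M: 0 + 1(135.9) = 135.9

136 kmol/h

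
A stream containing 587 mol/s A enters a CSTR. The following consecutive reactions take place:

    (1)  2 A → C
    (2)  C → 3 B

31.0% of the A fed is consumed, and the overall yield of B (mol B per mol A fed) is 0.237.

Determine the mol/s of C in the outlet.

Conversion of A: A consumed = 2ξ₁ = 0.31 × 587 → ξ₁ = 90.98 mol/s.
Yield of B: 3ξ₂ / 587 = 0.237 → ξ₂ = 46.37 mol/s.
Outlet amounts (n = n₀ + Σ ν·ξ):
  A: 587 − 2(90.98) = 405
  C: 0 + 1(90.98) − 1(46.37) = 44.61
  B: 0 + 3(46.37) = 139.1

44.6 mol/s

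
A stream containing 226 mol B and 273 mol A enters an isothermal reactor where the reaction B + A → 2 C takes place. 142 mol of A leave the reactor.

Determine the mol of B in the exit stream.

95 mol

For A: n = n₀ − 1ξ → 142 = 273 − 1ξ, giving ξ = 131 mol.
Outlet amounts (n = n₀ + ν ξ):
  B: 226 − 1(131) = 95
  A: 273 − 1(131) = 142
  C: 0 + 2(131) = 262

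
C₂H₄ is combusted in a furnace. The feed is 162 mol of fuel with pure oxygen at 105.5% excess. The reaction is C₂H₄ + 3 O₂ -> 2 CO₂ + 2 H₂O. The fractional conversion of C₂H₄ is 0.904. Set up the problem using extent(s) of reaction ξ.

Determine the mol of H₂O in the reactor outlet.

Stoichiometric O₂ = 3 × 162 = 486 mol; O₂ fed = 486 × 2.055 = 998.7 mol.
Fuel reacted = 0.904 × 162 → ξ = 146.4 mol.
Outlet (n = n₀ + ν ξ):
  C₂H₄: 162 − 1(146.4) = 15.55
  O₂: 998.7 − 3(146.4) = 559.4
  CO₂: 0 + 2(146.4) = 292.9
  H₂O: 0 + 2(146.4) = 292.9

293 mol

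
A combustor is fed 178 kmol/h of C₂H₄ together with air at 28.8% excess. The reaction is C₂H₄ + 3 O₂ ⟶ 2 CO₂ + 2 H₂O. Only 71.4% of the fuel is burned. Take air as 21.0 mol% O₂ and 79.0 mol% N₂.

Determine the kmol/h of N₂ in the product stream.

Stoichiometric O₂ = 3 × 178 = 534 kmol/h; O₂ fed = 534 × 1.288 = 687.8 kmol/h.
N₂ fed = 687.8 × 79/21 = 2587 kmol/h.
Fuel reacted = 0.714 × 178 → ξ = 127.1 kmol/h.
Outlet (n = n₀ + ν ξ):
  C₂H₄: 178 − 1(127.1) = 50.91
  O₂: 687.8 − 3(127.1) = 306.5
  N₂: 2587 (inert)
  CO₂: 0 + 2(127.1) = 254.2
  H₂O: 0 + 2(127.1) = 254.2

2590 kmol/h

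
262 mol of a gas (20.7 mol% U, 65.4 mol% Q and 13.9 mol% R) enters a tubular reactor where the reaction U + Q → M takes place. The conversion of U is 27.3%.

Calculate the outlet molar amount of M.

U reacted = 0.273 × 54.23 = 14.81 mol; ν_U = −1, so ξ = 14.81/1 = 14.81 mol.
Outlet amounts (n = n₀ + ν ξ):
  U: 54.23 − 1(14.81) = 39.43
  Q: 171.3 − 1(14.81) = 156.5
  M: 0 + 1(14.81) = 14.81
  R: 36.42 (inert)

14.8 mol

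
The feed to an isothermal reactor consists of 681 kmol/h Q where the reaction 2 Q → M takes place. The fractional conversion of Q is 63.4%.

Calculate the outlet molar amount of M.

Q reacted = 0.634 × 681 = 431.8 kmol/h; ν_Q = −2, so ξ = 431.8/2 = 215.9 kmol/h.
Outlet amounts (n = n₀ + ν ξ):
  Q: 681 − 2(215.9) = 249.2
  M: 0 + 1(215.9) = 215.9

216 kmol/h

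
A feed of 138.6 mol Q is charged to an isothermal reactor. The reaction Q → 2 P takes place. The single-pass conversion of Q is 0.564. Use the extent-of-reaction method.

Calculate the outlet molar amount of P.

156 mol

Q reacted = 0.564 × 138.6 = 78.17 mol; ν_Q = −1, so ξ = 78.17/1 = 78.17 mol.
Outlet amounts (n = n₀ + ν ξ):
  Q: 138.6 − 1(78.17) = 60.43
  P: 0 + 2(78.17) = 156.3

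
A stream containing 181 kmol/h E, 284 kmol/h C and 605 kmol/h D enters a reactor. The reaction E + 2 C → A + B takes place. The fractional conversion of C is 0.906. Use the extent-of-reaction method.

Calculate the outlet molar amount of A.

C reacted = 0.906 × 284 = 257.3 kmol/h; ν_C = −2, so ξ = 257.3/2 = 128.7 kmol/h.
Outlet amounts (n = n₀ + ν ξ):
  E: 181 − 1(128.7) = 52.35
  C: 284 − 2(128.7) = 26.7
  A: 0 + 1(128.7) = 128.7
  B: 0 + 1(128.7) = 128.7
  D: 605 (inert)

129 kmol/h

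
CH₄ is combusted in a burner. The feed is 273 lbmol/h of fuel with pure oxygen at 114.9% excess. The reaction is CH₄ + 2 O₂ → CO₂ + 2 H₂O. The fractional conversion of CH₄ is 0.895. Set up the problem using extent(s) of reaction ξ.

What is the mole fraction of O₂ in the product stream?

Stoichiometric O₂ = 2 × 273 = 546 lbmol/h; O₂ fed = 546 × 2.149 = 1173 lbmol/h.
Fuel reacted = 0.895 × 273 → ξ = 244.3 lbmol/h.
Outlet (n = n₀ + ν ξ):
  CH₄: 273 − 1(244.3) = 28.66
  O₂: 1173 − 2(244.3) = 684.7
  CO₂: 0 + 1(244.3) = 244.3
  H₂O: 0 + 2(244.3) = 488.7
Total out = 1446 lbmol/h; y_O₂ = 684.7 / 1446 = 0.4734.

0.473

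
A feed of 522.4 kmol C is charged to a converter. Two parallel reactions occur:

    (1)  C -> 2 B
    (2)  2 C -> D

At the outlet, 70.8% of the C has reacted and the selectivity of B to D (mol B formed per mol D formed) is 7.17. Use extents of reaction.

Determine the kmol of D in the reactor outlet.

Conversion of C: C consumed = 0.708 × 522.4 = 369.9 kmol = 1ξ₁ + 2ξ₂.
Selectivity: 2ξ₁ / (1ξ₂) = 7.17 → ξ₁ = 3.585 ξ₂.
Substitute: (1·3.585 + 2) ξ₂ = 369.9 → ξ₂ = 66.22 kmol, ξ₁ = 237.4 kmol.
Outlet amounts (n = n₀ + Σ ν·ξ):
  C: 522.4 − 1(237.4) − 2(66.22) = 152.5
  B: 0 + 2(237.4) = 474.8
  D: 0 + 1(66.22) = 66.22

66.2 kmol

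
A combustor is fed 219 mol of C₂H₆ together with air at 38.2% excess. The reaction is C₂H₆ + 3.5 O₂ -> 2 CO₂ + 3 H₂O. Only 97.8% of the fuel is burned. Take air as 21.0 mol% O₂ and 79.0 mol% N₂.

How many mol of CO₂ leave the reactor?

428 mol

Stoichiometric O₂ = 3.5 × 219 = 766.5 mol; O₂ fed = 766.5 × 1.382 = 1059 mol.
N₂ fed = 1059 × 79/21 = 3985 mol.
Fuel reacted = 0.978 × 219 → ξ = 214.2 mol.
Outlet (n = n₀ + ν ξ):
  C₂H₆: 219 − 1(214.2) = 4.818
  O₂: 1059 − 3.5(214.2) = 309.7
  N₂: 3985 (inert)
  CO₂: 0 + 2(214.2) = 428.4
  H₂O: 0 + 3(214.2) = 642.5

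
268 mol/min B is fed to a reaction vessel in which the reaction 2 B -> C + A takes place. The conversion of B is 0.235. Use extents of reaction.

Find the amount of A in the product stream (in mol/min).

B reacted = 0.235 × 268 = 62.98 mol/min; ν_B = −2, so ξ = 62.98/2 = 31.49 mol/min.
Outlet amounts (n = n₀ + ν ξ):
  B: 268 − 2(31.49) = 205
  C: 0 + 1(31.49) = 31.49
  A: 0 + 1(31.49) = 31.49

31.5 mol/min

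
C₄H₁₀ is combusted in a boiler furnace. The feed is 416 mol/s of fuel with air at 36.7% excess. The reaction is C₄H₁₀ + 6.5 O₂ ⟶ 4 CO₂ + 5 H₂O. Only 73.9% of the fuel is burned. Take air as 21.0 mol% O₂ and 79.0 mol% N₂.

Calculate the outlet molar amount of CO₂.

1230 mol/s

Stoichiometric O₂ = 6.5 × 416 = 2704 mol/s; O₂ fed = 2704 × 1.367 = 3696 mol/s.
N₂ fed = 3696 × 79/21 = 13910 mol/s.
Fuel reacted = 0.739 × 416 → ξ = 307.4 mol/s.
Outlet (n = n₀ + ν ξ):
  C₄H₁₀: 416 − 1(307.4) = 108.6
  O₂: 3696 − 6.5(307.4) = 1698
  N₂: 13910 (inert)
  CO₂: 0 + 4(307.4) = 1230
  H₂O: 0 + 5(307.4) = 1537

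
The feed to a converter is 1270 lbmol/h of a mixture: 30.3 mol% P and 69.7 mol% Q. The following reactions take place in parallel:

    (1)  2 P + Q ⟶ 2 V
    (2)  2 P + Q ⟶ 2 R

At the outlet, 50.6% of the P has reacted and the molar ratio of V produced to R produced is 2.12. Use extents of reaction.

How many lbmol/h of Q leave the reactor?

788 lbmol/h

Conversion of P: P consumed = 0.506 × 384.8 = 194.7 lbmol/h = 2ξ₁ + 2ξ₂.
Selectivity: 2ξ₁ / (2ξ₂) = 2.12 → ξ₁ = 2.12 ξ₂.
Substitute: (2·2.12 + 2) ξ₂ = 194.7 → ξ₂ = 31.2 lbmol/h, ξ₁ = 66.15 lbmol/h.
Outlet amounts (n = n₀ + Σ ν·ξ):
  P: 384.8 − 2(66.15) − 2(31.2) = 190.1
  Q: 885.2 − 1(66.15) − 1(31.2) = 787.8
  V: 0 + 2(66.15) = 132.3
  R: 0 + 2(31.2) = 62.41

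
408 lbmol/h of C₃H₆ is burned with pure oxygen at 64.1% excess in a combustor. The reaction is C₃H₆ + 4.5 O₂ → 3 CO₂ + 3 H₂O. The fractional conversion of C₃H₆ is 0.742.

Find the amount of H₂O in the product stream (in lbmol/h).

Stoichiometric O₂ = 4.5 × 408 = 1836 lbmol/h; O₂ fed = 1836 × 1.641 = 3013 lbmol/h.
Fuel reacted = 0.742 × 408 → ξ = 302.7 lbmol/h.
Outlet (n = n₀ + ν ξ):
  C₃H₆: 408 − 1(302.7) = 105.3
  O₂: 3013 − 4.5(302.7) = 1651
  CO₂: 0 + 3(302.7) = 908.2
  H₂O: 0 + 3(302.7) = 908.2

908 lbmol/h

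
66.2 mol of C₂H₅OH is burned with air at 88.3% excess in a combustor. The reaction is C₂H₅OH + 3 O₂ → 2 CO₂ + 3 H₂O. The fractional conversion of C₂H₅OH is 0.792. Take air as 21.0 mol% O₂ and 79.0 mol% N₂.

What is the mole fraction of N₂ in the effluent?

0.741

Stoichiometric O₂ = 3 × 66.2 = 198.6 mol; O₂ fed = 198.6 × 1.883 = 374 mol.
N₂ fed = 374 × 79/21 = 1407 mol.
Fuel reacted = 0.792 × 66.2 → ξ = 52.43 mol.
Outlet (n = n₀ + ν ξ):
  C₂H₅OH: 66.2 − 1(52.43) = 13.77
  O₂: 374 − 3(52.43) = 216.7
  N₂: 1407 (inert)
  CO₂: 0 + 2(52.43) = 104.9
  H₂O: 0 + 3(52.43) = 157.3
Total out = 1899 mol; y_N₂ = 1407 / 1899 = 0.7407.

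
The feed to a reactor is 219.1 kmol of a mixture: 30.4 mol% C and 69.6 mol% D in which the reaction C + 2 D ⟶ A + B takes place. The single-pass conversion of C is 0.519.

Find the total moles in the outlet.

185 kmol

C reacted = 0.519 × 66.61 = 34.57 kmol; ν_C = −1, so ξ = 34.57/1 = 34.57 kmol.
Outlet amounts (n = n₀ + ν ξ):
  C: 66.61 − 1(34.57) = 32.04
  D: 152.5 − 2(34.57) = 83.36
  A: 0 + 1(34.57) = 34.57
  B: 0 + 1(34.57) = 34.57
Total out = 32.04 + 83.36 + 34.57 + 34.57 = 184.5 kmol.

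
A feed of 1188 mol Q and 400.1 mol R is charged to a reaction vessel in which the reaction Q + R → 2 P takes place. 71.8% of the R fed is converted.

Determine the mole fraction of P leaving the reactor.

0.362

R reacted = 0.718 × 400.1 = 287.3 mol; ν_R = −1, so ξ = 287.3/1 = 287.3 mol.
Outlet amounts (n = n₀ + ν ξ):
  Q: 1188 − 1(287.3) = 900.7
  R: 400.1 − 1(287.3) = 112.8
  P: 0 + 2(287.3) = 574.5
Total out = 1588 mol; y_P = 574.5 / 1588 = 0.3618.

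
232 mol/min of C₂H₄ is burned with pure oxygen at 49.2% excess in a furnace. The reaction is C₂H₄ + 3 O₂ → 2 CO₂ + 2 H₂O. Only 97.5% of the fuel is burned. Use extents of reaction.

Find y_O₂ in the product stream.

Stoichiometric O₂ = 3 × 232 = 696 mol/min; O₂ fed = 696 × 1.492 = 1038 mol/min.
Fuel reacted = 0.975 × 232 → ξ = 226.2 mol/min.
Outlet (n = n₀ + ν ξ):
  C₂H₄: 232 − 1(226.2) = 5.8
  O₂: 1038 − 3(226.2) = 359.8
  CO₂: 0 + 2(226.2) = 452.4
  H₂O: 0 + 2(226.2) = 452.4
Total out = 1270 mol/min; y_O₂ = 359.8 / 1270 = 0.2832.

0.283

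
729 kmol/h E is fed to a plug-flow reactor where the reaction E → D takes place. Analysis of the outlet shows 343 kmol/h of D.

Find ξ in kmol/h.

For D: n = n₀ + 1ξ → 343 = 0 + 1ξ, giving ξ = 343 kmol/h.
Outlet amounts (n = n₀ + ν ξ):
  E: 729 − 1(343) = 386
  D: 0 + 1(343) = 343

ξ = 343 kmol/h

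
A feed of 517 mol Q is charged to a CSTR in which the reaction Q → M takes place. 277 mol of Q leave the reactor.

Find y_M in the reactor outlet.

For Q: n = n₀ − 1ξ → 277 = 517 − 1ξ, giving ξ = 240 mol.
Outlet amounts (n = n₀ + ν ξ):
  Q: 517 − 1(240) = 277
  M: 0 + 1(240) = 240
Total out = 517 mol; y_M = 240 / 517 = 0.4642.

0.464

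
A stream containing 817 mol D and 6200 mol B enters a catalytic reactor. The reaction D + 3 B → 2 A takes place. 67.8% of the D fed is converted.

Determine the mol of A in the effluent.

D reacted = 0.678 × 817 = 553.9 mol; ν_D = −1, so ξ = 553.9/1 = 553.9 mol.
Outlet amounts (n = n₀ + ν ξ):
  D: 817 − 1(553.9) = 263.1
  B: 6200 − 3(553.9) = 4538
  A: 0 + 2(553.9) = 1108

1110 mol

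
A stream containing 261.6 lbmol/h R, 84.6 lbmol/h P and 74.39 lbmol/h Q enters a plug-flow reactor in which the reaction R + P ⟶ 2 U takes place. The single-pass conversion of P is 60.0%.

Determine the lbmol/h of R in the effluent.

211 lbmol/h

P reacted = 0.6 × 84.6 = 50.76 lbmol/h; ν_P = −1, so ξ = 50.76/1 = 50.76 lbmol/h.
Outlet amounts (n = n₀ + ν ξ):
  R: 261.6 − 1(50.76) = 210.8
  P: 84.6 − 1(50.76) = 33.84
  U: 0 + 2(50.76) = 101.5
  Q: 74.39 (inert)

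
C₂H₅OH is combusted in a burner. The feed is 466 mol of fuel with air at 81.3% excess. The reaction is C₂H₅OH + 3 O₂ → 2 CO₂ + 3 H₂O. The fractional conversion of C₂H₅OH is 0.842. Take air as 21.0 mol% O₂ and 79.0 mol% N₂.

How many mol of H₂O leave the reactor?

1180 mol

Stoichiometric O₂ = 3 × 466 = 1398 mol; O₂ fed = 1398 × 1.813 = 2535 mol.
N₂ fed = 2535 × 79/21 = 9535 mol.
Fuel reacted = 0.842 × 466 → ξ = 392.4 mol.
Outlet (n = n₀ + ν ξ):
  C₂H₅OH: 466 − 1(392.4) = 73.63
  O₂: 2535 − 3(392.4) = 1357
  N₂: 9535 (inert)
  CO₂: 0 + 2(392.4) = 784.7
  H₂O: 0 + 3(392.4) = 1177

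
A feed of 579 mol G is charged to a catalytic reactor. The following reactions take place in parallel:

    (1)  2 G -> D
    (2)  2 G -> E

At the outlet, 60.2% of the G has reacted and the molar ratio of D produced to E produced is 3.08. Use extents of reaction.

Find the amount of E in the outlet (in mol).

42.7 mol

Conversion of G: G consumed = 0.602 × 579 = 348.6 mol = 2ξ₁ + 2ξ₂.
Selectivity: 1ξ₁ / (1ξ₂) = 3.08 → ξ₁ = 3.08 ξ₂.
Substitute: (2·3.08 + 2) ξ₂ = 348.6 → ξ₂ = 42.72 mol, ξ₁ = 131.6 mol.
Outlet amounts (n = n₀ + Σ ν·ξ):
  G: 579 − 2(131.6) − 2(42.72) = 230.4
  D: 0 + 1(131.6) = 131.6
  E: 0 + 1(42.72) = 42.72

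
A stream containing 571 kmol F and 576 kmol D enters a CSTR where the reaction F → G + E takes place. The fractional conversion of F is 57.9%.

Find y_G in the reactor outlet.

F reacted = 0.579 × 571 = 330.6 kmol; ν_F = −1, so ξ = 330.6/1 = 330.6 kmol.
Outlet amounts (n = n₀ + ν ξ):
  F: 571 − 1(330.6) = 240.4
  G: 0 + 1(330.6) = 330.6
  E: 0 + 1(330.6) = 330.6
  D: 576 (inert)
Total out = 1478 kmol; y_G = 330.6 / 1478 = 0.2237.

0.224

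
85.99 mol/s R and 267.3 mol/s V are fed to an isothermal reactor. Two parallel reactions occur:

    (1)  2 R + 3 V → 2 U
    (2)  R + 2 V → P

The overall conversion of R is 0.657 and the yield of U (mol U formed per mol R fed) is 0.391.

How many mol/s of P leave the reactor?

22.9 mol/s

Yield of U: 2ξ₁ / 85.99 = 0.391 → ξ₁ = 16.81 mol/s.
Conversion of R: 2ξ₁ + 1ξ₂ = 0.657 × 85.99 = 56.5 → ξ₂ = 22.87 mol/s.
Outlet amounts (n = n₀ + Σ ν·ξ):
  R: 85.99 − 2(16.81) − 1(22.87) = 29.49
  V: 267.3 − 3(16.81) − 2(22.87) = 171.1
  U: 0 + 2(16.81) = 33.62
  P: 0 + 1(22.87) = 22.87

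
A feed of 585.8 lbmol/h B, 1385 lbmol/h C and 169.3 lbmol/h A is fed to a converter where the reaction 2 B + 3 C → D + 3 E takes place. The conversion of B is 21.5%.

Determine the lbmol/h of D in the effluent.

B reacted = 0.215 × 585.8 = 125.9 lbmol/h; ν_B = −2, so ξ = 125.9/2 = 62.97 lbmol/h.
Outlet amounts (n = n₀ + ν ξ):
  B: 585.8 − 2(62.97) = 459.9
  C: 1385 − 3(62.97) = 1196
  D: 0 + 1(62.97) = 62.97
  E: 0 + 3(62.97) = 188.9
  A: 169.3 (inert)

63 lbmol/h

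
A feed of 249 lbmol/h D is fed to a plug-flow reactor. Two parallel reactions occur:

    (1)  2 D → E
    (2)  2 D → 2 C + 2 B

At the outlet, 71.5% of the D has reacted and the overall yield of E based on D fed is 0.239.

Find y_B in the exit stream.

Yield of E: 1ξ₁ / 249 = 0.239 → ξ₁ = 59.51 lbmol/h.
Conversion of D: 2ξ₁ + 2ξ₂ = 0.715 × 249 = 178 → ξ₂ = 29.51 lbmol/h.
Outlet amounts (n = n₀ + Σ ν·ξ):
  D: 249 − 2(59.51) − 2(29.51) = 70.97
  E: 0 + 1(59.51) = 59.51
  C: 0 + 2(29.51) = 59.01
  B: 0 + 2(29.51) = 59.01
Total out = 248.5 lbmol/h; y_B = 59.01 / 248.5 = 0.2375.

0.237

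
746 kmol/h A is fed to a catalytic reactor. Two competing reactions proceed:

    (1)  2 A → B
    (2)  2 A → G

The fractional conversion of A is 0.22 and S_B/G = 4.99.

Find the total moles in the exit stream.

664 kmol/h

Conversion of A: A consumed = 0.22 × 746 = 164.1 kmol/h = 2ξ₁ + 2ξ₂.
Selectivity: 1ξ₁ / (1ξ₂) = 4.99 → ξ₁ = 4.99 ξ₂.
Substitute: (2·4.99 + 2) ξ₂ = 164.1 → ξ₂ = 13.7 kmol/h, ξ₁ = 68.36 kmol/h.
Outlet amounts (n = n₀ + Σ ν·ξ):
  A: 746 − 2(68.36) − 2(13.7) = 581.9
  B: 0 + 1(68.36) = 68.36
  G: 0 + 1(13.7) = 13.7
Total out = 581.9 + 68.36 + 13.7 = 663.9 kmol/h.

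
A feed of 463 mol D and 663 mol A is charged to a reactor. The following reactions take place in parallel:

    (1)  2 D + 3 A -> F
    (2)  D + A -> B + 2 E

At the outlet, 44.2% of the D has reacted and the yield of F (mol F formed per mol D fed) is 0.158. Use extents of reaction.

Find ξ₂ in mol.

Yield of F: 1ξ₁ / 463 = 0.158 → ξ₁ = 73.15 mol.
Conversion of D: 2ξ₁ + 1ξ₂ = 0.442 × 463 = 204.6 → ξ₂ = 58.34 mol.
Outlet amounts (n = n₀ + Σ ν·ξ):
  D: 463 − 2(73.15) − 1(58.34) = 258.4
  A: 663 − 3(73.15) − 1(58.34) = 385.2
  F: 0 + 1(73.15) = 73.15
  B: 0 + 1(58.34) = 58.34
  E: 0 + 2(58.34) = 116.7

ξ₂ = 58.3 mol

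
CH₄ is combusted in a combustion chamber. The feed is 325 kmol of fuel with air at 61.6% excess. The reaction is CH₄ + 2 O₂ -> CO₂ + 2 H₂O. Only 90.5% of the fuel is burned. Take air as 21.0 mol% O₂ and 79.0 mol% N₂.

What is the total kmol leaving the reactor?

Stoichiometric O₂ = 2 × 325 = 650 kmol; O₂ fed = 650 × 1.616 = 1050 kmol.
N₂ fed = 1050 × 79/21 = 3952 kmol.
Fuel reacted = 0.905 × 325 → ξ = 294.1 kmol.
Outlet (n = n₀ + ν ξ):
  CH₄: 325 − 1(294.1) = 30.88
  O₂: 1050 − 2(294.1) = 462.2
  N₂: 3952 (inert)
  CO₂: 0 + 1(294.1) = 294.1
  H₂O: 0 + 2(294.1) = 588.2
Total out = 30.88 + 462.2 + 3952 + 294.1 + 588.2 = 5327 kmol.

5330 kmol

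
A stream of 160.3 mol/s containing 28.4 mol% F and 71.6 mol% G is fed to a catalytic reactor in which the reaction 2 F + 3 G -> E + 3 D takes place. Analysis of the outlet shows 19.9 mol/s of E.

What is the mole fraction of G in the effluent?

For E: n = n₀ + 1ξ → 19.9 = 0 + 1ξ, giving ξ = 19.9 mol/s.
Outlet amounts (n = n₀ + ν ξ):
  F: 45.53 − 2(19.9) = 5.725
  G: 114.8 − 3(19.9) = 55.07
  E: 0 + 1(19.9) = 19.9
  D: 0 + 3(19.9) = 59.7
Total out = 140.4 mol/s; y_G = 55.07 / 140.4 = 0.3923.

0.392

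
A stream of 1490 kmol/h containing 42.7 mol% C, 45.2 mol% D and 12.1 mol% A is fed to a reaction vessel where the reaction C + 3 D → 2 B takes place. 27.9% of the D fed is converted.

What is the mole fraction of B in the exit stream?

D reacted = 0.279 × 673.5 = 187.9 kmol/h; ν_D = −3, so ξ = 187.9/3 = 62.63 kmol/h.
Outlet amounts (n = n₀ + ν ξ):
  C: 636.2 − 1(62.63) = 573.6
  D: 673.5 − 3(62.63) = 485.6
  B: 0 + 2(62.63) = 125.3
  A: 180.3 (inert)
Total out = 1365 kmol/h; y_B = 125.3 / 1365 = 0.09179.

0.0918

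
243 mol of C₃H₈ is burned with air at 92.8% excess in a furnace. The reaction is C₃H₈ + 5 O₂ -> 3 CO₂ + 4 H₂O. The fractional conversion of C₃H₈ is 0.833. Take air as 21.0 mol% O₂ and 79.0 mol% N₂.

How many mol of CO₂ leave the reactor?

607 mol

Stoichiometric O₂ = 5 × 243 = 1215 mol; O₂ fed = 1215 × 1.928 = 2343 mol.
N₂ fed = 2343 × 79/21 = 8812 mol.
Fuel reacted = 0.833 × 243 → ξ = 202.4 mol.
Outlet (n = n₀ + ν ξ):
  C₃H₈: 243 − 1(202.4) = 40.58
  O₂: 2343 − 5(202.4) = 1330
  N₂: 8812 (inert)
  CO₂: 0 + 3(202.4) = 607.3
  H₂O: 0 + 4(202.4) = 809.7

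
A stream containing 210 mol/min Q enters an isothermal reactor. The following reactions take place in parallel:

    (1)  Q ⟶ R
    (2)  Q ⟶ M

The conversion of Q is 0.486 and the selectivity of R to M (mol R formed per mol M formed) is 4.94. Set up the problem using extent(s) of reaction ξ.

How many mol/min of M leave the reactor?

17.2 mol/min

Conversion of Q: Q consumed = 0.486 × 210 = 102.1 mol/min = 1ξ₁ + 1ξ₂.
Selectivity: 1ξ₁ / (1ξ₂) = 4.94 → ξ₁ = 4.94 ξ₂.
Substitute: (1·4.94 + 1) ξ₂ = 102.1 → ξ₂ = 17.18 mol/min, ξ₁ = 84.88 mol/min.
Outlet amounts (n = n₀ + Σ ν·ξ):
  Q: 210 − 1(84.88) − 1(17.18) = 107.9
  R: 0 + 1(84.88) = 84.88
  M: 0 + 1(17.18) = 17.18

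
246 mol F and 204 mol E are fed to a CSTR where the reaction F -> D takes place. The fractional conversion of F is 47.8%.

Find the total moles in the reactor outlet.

450 mol

F reacted = 0.478 × 246 = 117.6 mol; ν_F = −1, so ξ = 117.6/1 = 117.6 mol.
Outlet amounts (n = n₀ + ν ξ):
  F: 246 − 1(117.6) = 128.4
  D: 0 + 1(117.6) = 117.6
  E: 204 (inert)
Total out = 128.4 + 117.6 + 204 = 450 mol.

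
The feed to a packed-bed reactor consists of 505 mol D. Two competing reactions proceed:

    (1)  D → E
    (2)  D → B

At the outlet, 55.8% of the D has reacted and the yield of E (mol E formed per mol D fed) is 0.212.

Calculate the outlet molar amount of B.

Yield of E: 1ξ₁ / 505 = 0.212 → ξ₁ = 107.1 mol.
Conversion of D: 1ξ₁ + 1ξ₂ = 0.558 × 505 = 281.8 → ξ₂ = 174.7 mol.
Outlet amounts (n = n₀ + Σ ν·ξ):
  D: 505 − 1(107.1) − 1(174.7) = 223.2
  E: 0 + 1(107.1) = 107.1
  B: 0 + 1(174.7) = 174.7

175 mol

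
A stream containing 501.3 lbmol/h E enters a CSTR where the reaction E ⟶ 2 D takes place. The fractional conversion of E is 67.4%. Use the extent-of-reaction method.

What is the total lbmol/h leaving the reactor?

E reacted = 0.674 × 501.3 = 337.9 lbmol/h; ν_E = −1, so ξ = 337.9/1 = 337.9 lbmol/h.
Outlet amounts (n = n₀ + ν ξ):
  E: 501.3 − 1(337.9) = 163.4
  D: 0 + 2(337.9) = 675.8
Total out = 163.4 + 675.8 = 839.2 lbmol/h.

839 lbmol/h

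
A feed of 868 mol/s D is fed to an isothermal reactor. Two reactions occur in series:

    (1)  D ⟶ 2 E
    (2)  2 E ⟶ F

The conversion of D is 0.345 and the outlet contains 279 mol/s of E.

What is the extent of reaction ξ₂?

Conversion of D: D consumed = 1ξ₁ = 0.345 × 868 → ξ₁ = 299.5 mol/s.
E balance: n_E = 0 + 2ξ₁ − 2ξ₂ = 279 → ξ₂ = (2·299.5 − 279)/2 = 160 mol/s.
Outlet amounts (n = n₀ + Σ ν·ξ):
  D: 868 − 1(299.5) = 568.5
  E: 0 + 2(299.5) − 2(160) = 279
  F: 0 + 1(160) = 160

ξ₂ = 160 mol/s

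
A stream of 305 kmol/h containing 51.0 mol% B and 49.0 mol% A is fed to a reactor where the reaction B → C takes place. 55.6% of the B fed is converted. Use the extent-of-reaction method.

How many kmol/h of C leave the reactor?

B reacted = 0.556 × 155.6 = 86.49 kmol/h; ν_B = −1, so ξ = 86.49/1 = 86.49 kmol/h.
Outlet amounts (n = n₀ + ν ξ):
  B: 155.6 − 1(86.49) = 69.06
  C: 0 + 1(86.49) = 86.49
  A: 149.4 (inert)

86.5 kmol/h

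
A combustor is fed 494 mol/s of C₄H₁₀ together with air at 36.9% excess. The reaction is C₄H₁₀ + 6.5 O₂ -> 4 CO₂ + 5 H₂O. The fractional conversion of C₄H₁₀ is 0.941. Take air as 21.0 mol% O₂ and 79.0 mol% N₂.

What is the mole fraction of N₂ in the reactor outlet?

Stoichiometric O₂ = 6.5 × 494 = 3211 mol/s; O₂ fed = 3211 × 1.369 = 4396 mol/s.
N₂ fed = 4396 × 79/21 = 16540 mol/s.
Fuel reacted = 0.941 × 494 → ξ = 464.9 mol/s.
Outlet (n = n₀ + ν ξ):
  C₄H₁₀: 494 − 1(464.9) = 29.15
  O₂: 4396 − 6.5(464.9) = 1374
  N₂: 16540 (inert)
  CO₂: 0 + 4(464.9) = 1859
  H₂O: 0 + 5(464.9) = 2324
Total out = 22120 mol/s; y_N₂ = 16540 / 22120 = 0.7475.

0.747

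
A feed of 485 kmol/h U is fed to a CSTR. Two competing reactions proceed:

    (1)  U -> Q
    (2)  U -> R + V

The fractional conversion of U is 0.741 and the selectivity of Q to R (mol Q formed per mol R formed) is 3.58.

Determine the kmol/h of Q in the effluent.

281 kmol/h

Conversion of U: U consumed = 0.741 × 485 = 359.4 kmol/h = 1ξ₁ + 1ξ₂.
Selectivity: 1ξ₁ / (1ξ₂) = 3.58 → ξ₁ = 3.58 ξ₂.
Substitute: (1·3.58 + 1) ξ₂ = 359.4 → ξ₂ = 78.47 kmol/h, ξ₁ = 280.9 kmol/h.
Outlet amounts (n = n₀ + Σ ν·ξ):
  U: 485 − 1(280.9) − 1(78.47) = 125.6
  Q: 0 + 1(280.9) = 280.9
  R: 0 + 1(78.47) = 78.47
  V: 0 + 1(78.47) = 78.47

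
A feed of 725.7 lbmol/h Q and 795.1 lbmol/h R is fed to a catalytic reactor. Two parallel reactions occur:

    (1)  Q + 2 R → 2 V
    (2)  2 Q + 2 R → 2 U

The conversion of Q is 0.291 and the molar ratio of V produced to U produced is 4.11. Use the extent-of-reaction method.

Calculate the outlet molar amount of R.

Conversion of Q: Q consumed = 0.291 × 725.7 = 211.2 lbmol/h = 1ξ₁ + 2ξ₂.
Selectivity: 2ξ₁ / (2ξ₂) = 4.11 → ξ₁ = 4.11 ξ₂.
Substitute: (1·4.11 + 2) ξ₂ = 211.2 → ξ₂ = 34.56 lbmol/h, ξ₁ = 142.1 lbmol/h.
Outlet amounts (n = n₀ + Σ ν·ξ):
  Q: 725.7 − 1(142.1) − 2(34.56) = 514.5
  R: 795.1 − 2(142.1) − 2(34.56) = 441.9
  V: 0 + 2(142.1) = 284.1
  U: 0 + 2(34.56) = 69.13

442 lbmol/h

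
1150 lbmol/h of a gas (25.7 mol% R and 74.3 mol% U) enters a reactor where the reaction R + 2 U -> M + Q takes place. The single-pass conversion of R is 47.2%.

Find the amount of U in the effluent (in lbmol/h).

575 lbmol/h

R reacted = 0.472 × 295.6 = 139.5 lbmol/h; ν_R = −1, so ξ = 139.5/1 = 139.5 lbmol/h.
Outlet amounts (n = n₀ + ν ξ):
  R: 295.6 − 1(139.5) = 156.1
  U: 854.5 − 2(139.5) = 575.5
  M: 0 + 1(139.5) = 139.5
  Q: 0 + 1(139.5) = 139.5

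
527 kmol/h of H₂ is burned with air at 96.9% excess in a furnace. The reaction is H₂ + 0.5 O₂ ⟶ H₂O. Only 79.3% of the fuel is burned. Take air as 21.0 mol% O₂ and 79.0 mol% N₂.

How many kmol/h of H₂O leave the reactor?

Stoichiometric O₂ = 0.5 × 527 = 263.5 kmol/h; O₂ fed = 263.5 × 1.969 = 518.8 kmol/h.
N₂ fed = 518.8 × 79/21 = 1952 kmol/h.
Fuel reacted = 0.793 × 527 → ξ = 417.9 kmol/h.
Outlet (n = n₀ + ν ξ):
  H₂: 527 − 1(417.9) = 109.1
  O₂: 518.8 − 0.5(417.9) = 309.9
  N₂: 1952 (inert)
  H₂O: 0 + 1(417.9) = 417.9

418 kmol/h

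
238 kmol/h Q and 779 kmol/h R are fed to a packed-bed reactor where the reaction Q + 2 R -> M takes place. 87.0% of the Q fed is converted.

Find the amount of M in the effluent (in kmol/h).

207 kmol/h

Q reacted = 0.87 × 238 = 207.1 kmol/h; ν_Q = −1, so ξ = 207.1/1 = 207.1 kmol/h.
Outlet amounts (n = n₀ + ν ξ):
  Q: 238 − 1(207.1) = 30.94
  R: 779 − 2(207.1) = 364.9
  M: 0 + 1(207.1) = 207.1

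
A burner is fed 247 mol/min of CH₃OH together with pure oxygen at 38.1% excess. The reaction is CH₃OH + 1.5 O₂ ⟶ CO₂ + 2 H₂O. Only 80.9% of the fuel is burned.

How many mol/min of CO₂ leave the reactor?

200 mol/min

Stoichiometric O₂ = 1.5 × 247 = 370.5 mol/min; O₂ fed = 370.5 × 1.381 = 511.7 mol/min.
Fuel reacted = 0.809 × 247 → ξ = 199.8 mol/min.
Outlet (n = n₀ + ν ξ):
  CH₃OH: 247 − 1(199.8) = 47.18
  O₂: 511.7 − 1.5(199.8) = 211.9
  CO₂: 0 + 1(199.8) = 199.8
  H₂O: 0 + 2(199.8) = 399.6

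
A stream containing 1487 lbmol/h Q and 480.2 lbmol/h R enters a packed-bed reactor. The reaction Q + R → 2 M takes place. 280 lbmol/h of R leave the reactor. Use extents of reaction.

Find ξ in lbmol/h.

For R: n = n₀ − 1ξ → 280 = 480.2 − 1ξ, giving ξ = 200.2 lbmol/h.
Outlet amounts (n = n₀ + ν ξ):
  Q: 1487 − 1(200.2) = 1287
  R: 480.2 − 1(200.2) = 280
  M: 0 + 2(200.2) = 400.4

ξ = 200 lbmol/h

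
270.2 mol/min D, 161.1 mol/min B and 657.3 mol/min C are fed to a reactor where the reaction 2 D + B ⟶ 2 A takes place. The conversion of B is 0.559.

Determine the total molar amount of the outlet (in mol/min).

B reacted = 0.559 × 161.1 = 90.05 mol/min; ν_B = −1, so ξ = 90.05/1 = 90.05 mol/min.
Outlet amounts (n = n₀ + ν ξ):
  D: 270.2 − 2(90.05) = 90.09
  B: 161.1 − 1(90.05) = 71.05
  A: 0 + 2(90.05) = 180.1
  C: 657.3 (inert)
Total out = 90.09 + 71.05 + 180.1 + 657.3 = 998.5 mol/min.

999 mol/min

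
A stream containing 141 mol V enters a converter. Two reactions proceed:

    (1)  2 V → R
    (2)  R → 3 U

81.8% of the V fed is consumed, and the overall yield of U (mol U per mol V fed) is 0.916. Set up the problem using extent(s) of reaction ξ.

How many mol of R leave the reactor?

14.6 mol

Conversion of V: V consumed = 2ξ₁ = 0.818 × 141 → ξ₁ = 57.67 mol.
Yield of U: 3ξ₂ / 141 = 0.916 → ξ₂ = 43.05 mol.
Outlet amounts (n = n₀ + Σ ν·ξ):
  V: 141 − 2(57.67) = 25.66
  R: 0 + 1(57.67) − 1(43.05) = 14.62
  U: 0 + 3(43.05) = 129.2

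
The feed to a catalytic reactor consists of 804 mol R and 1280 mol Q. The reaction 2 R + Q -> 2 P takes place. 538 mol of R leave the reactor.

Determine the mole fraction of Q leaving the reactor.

0.588

For R: n = n₀ − 2ξ → 538 = 804 − 2ξ, giving ξ = 133 mol.
Outlet amounts (n = n₀ + ν ξ):
  R: 804 − 2(133) = 538
  Q: 1280 − 1(133) = 1147
  P: 0 + 2(133) = 266
Total out = 1951 mol; y_Q = 1147 / 1951 = 0.5879.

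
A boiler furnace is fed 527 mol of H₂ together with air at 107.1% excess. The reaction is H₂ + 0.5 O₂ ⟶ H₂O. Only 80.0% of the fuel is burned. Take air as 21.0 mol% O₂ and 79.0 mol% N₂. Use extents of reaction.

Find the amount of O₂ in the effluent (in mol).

Stoichiometric O₂ = 0.5 × 527 = 263.5 mol; O₂ fed = 263.5 × 2.071 = 545.7 mol.
N₂ fed = 545.7 × 79/21 = 2053 mol.
Fuel reacted = 0.8 × 527 → ξ = 421.6 mol.
Outlet (n = n₀ + ν ξ):
  H₂: 527 − 1(421.6) = 105.4
  O₂: 545.7 − 0.5(421.6) = 334.9
  N₂: 2053 (inert)
  H₂O: 0 + 1(421.6) = 421.6

335 mol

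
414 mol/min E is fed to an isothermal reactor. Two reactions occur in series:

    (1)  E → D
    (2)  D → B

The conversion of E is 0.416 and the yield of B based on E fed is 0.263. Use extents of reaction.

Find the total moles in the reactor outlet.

414 mol/min

Conversion of E: E consumed = 1ξ₁ = 0.416 × 414 → ξ₁ = 172.2 mol/min.
Yield of B: 1ξ₂ / 414 = 0.263 → ξ₂ = 108.9 mol/min.
Outlet amounts (n = n₀ + Σ ν·ξ):
  E: 414 − 1(172.2) = 241.8
  D: 0 + 1(172.2) − 1(108.9) = 63.34
  B: 0 + 1(108.9) = 108.9
Total out = 241.8 + 63.34 + 108.9 = 414 mol/min.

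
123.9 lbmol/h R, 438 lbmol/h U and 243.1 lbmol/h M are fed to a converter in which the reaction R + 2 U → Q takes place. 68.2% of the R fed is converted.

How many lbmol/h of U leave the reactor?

269 lbmol/h

R reacted = 0.682 × 123.9 = 84.5 lbmol/h; ν_R = −1, so ξ = 84.5/1 = 84.5 lbmol/h.
Outlet amounts (n = n₀ + ν ξ):
  R: 123.9 − 1(84.5) = 39.4
  U: 438 − 2(84.5) = 269
  Q: 0 + 1(84.5) = 84.5
  M: 243.1 (inert)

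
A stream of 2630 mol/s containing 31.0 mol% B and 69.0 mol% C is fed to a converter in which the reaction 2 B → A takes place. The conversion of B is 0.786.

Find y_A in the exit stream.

0.139

B reacted = 0.786 × 815.3 = 640.8 mol/s; ν_B = −2, so ξ = 640.8/2 = 320.4 mol/s.
Outlet amounts (n = n₀ + ν ξ):
  B: 815.3 − 2(320.4) = 174.5
  A: 0 + 1(320.4) = 320.4
  C: 1815 (inert)
Total out = 2310 mol/s; y_A = 320.4 / 2310 = 0.1387.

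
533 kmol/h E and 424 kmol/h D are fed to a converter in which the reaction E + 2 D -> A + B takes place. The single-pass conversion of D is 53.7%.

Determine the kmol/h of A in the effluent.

114 kmol/h

D reacted = 0.537 × 424 = 227.7 kmol/h; ν_D = −2, so ξ = 227.7/2 = 113.8 kmol/h.
Outlet amounts (n = n₀ + ν ξ):
  E: 533 − 1(113.8) = 419.2
  D: 424 − 2(113.8) = 196.3
  A: 0 + 1(113.8) = 113.8
  B: 0 + 1(113.8) = 113.8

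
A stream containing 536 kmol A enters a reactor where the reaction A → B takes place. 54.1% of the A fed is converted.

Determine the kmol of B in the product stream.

290 kmol

A reacted = 0.541 × 536 = 290 kmol; ν_A = −1, so ξ = 290/1 = 290 kmol.
Outlet amounts (n = n₀ + ν ξ):
  A: 536 − 1(290) = 246
  B: 0 + 1(290) = 290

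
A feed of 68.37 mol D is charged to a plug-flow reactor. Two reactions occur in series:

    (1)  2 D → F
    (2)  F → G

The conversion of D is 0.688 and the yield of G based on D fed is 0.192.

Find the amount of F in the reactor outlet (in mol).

Conversion of D: D consumed = 2ξ₁ = 0.688 × 68.37 → ξ₁ = 23.52 mol.
Yield of G: 1ξ₂ / 68.37 = 0.192 → ξ₂ = 13.13 mol.
Outlet amounts (n = n₀ + Σ ν·ξ):
  D: 68.37 − 2(23.52) = 21.33
  F: 0 + 1(23.52) − 1(13.13) = 10.39
  G: 0 + 1(13.13) = 13.13

10.4 mol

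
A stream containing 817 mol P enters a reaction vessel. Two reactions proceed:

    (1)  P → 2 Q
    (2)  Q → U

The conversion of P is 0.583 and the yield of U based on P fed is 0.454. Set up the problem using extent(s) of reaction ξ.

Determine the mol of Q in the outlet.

582 mol

Conversion of P: P consumed = 1ξ₁ = 0.583 × 817 → ξ₁ = 476.3 mol.
Yield of U: 1ξ₂ / 817 = 0.454 → ξ₂ = 370.9 mol.
Outlet amounts (n = n₀ + Σ ν·ξ):
  P: 817 − 1(476.3) = 340.7
  Q: 0 + 2(476.3) − 1(370.9) = 581.7
  U: 0 + 1(370.9) = 370.9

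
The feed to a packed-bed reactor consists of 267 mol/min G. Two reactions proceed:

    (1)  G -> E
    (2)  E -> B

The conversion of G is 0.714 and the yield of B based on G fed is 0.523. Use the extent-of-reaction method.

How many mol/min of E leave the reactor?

51 mol/min

Conversion of G: G consumed = 1ξ₁ = 0.714 × 267 → ξ₁ = 190.6 mol/min.
Yield of B: 1ξ₂ / 267 = 0.523 → ξ₂ = 139.6 mol/min.
Outlet amounts (n = n₀ + Σ ν·ξ):
  G: 267 − 1(190.6) = 76.36
  E: 0 + 1(190.6) − 1(139.6) = 51
  B: 0 + 1(139.6) = 139.6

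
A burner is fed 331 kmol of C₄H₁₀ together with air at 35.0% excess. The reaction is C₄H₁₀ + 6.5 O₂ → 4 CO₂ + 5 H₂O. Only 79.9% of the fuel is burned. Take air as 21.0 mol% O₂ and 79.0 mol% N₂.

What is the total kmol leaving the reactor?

14600 kmol

Stoichiometric O₂ = 6.5 × 331 = 2152 kmol; O₂ fed = 2152 × 1.350 = 2905 kmol.
N₂ fed = 2905 × 79/21 = 10930 kmol.
Fuel reacted = 0.799 × 331 → ξ = 264.5 kmol.
Outlet (n = n₀ + ν ξ):
  C₄H₁₀: 331 − 1(264.5) = 66.53
  O₂: 2905 − 6.5(264.5) = 1185
  N₂: 10930 (inert)
  CO₂: 0 + 4(264.5) = 1058
  H₂O: 0 + 5(264.5) = 1322
Total out = 66.53 + 1185 + 10930 + 1058 + 1322 = 14560 kmol.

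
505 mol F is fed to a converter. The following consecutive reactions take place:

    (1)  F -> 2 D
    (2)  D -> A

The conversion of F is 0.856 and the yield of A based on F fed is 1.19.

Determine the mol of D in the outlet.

Conversion of F: F consumed = 1ξ₁ = 0.856 × 505 → ξ₁ = 432.3 mol.
Yield of A: 1ξ₂ / 505 = 1.19 → ξ₂ = 600.9 mol.
Outlet amounts (n = n₀ + Σ ν·ξ):
  F: 505 − 1(432.3) = 72.72
  D: 0 + 2(432.3) − 1(600.9) = 263.6
  A: 0 + 1(600.9) = 600.9

264 mol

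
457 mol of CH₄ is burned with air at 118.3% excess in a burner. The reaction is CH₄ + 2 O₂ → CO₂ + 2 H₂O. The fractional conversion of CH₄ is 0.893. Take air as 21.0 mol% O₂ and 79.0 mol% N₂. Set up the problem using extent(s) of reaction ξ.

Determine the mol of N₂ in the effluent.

Stoichiometric O₂ = 2 × 457 = 914 mol; O₂ fed = 914 × 2.183 = 1995 mol.
N₂ fed = 1995 × 79/21 = 7506 mol.
Fuel reacted = 0.893 × 457 → ξ = 408.1 mol.
Outlet (n = n₀ + ν ξ):
  CH₄: 457 − 1(408.1) = 48.9
  O₂: 1995 − 2(408.1) = 1179
  N₂: 7506 (inert)
  CO₂: 0 + 1(408.1) = 408.1
  H₂O: 0 + 2(408.1) = 816.2

7510 mol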